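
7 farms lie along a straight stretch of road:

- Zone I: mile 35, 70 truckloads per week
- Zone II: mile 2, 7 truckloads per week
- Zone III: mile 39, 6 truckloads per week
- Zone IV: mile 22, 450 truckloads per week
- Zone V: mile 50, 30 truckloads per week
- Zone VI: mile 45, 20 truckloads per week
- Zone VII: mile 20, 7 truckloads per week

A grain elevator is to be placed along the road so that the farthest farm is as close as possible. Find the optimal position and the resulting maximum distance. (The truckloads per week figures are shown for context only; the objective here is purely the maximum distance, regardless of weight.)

The 1-center on a line is the midpoint of the two extreme points: leftmost at 2, rightmost at 50.
Optimal location = (2 + 50)/2 = 26; maximum distance = (50 − 2)/2 = 24.

location 26, max distance 24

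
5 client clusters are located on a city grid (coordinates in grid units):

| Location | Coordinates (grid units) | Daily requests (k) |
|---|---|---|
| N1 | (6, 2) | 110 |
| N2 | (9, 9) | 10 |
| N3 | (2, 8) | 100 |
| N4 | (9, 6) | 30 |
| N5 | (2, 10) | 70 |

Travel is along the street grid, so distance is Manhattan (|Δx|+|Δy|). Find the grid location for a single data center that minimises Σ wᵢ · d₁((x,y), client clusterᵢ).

(2, 8)

Manhattan distance separates: Σwᵢ(|x−xᵢ|+|y−yᵢ|) = Σwᵢ|x−xᵢ| + Σwᵢ|y−yᵢ|, so x and y are optimised independently as 1-D weighted medians.
Total weight W = 320; half = 160.
x-coordinate, sorted with cumulative weight:
  x=2 (N3, w=100) cum 100
  x=2 (N5, w=70) cum 170  ← median
  x=6 (N1, w=110) cum 280
  x=9 (N2, w=10) cum 290
  x=9 (N4, w=30) cum 320
⇒ x* = 2
y-coordinate, sorted with cumulative weight:
  y=2 (N1, w=110) cum 110
  y=6 (N4, w=30) cum 140
  y=8 (N3, w=100) cum 240  ← median
  y=9 (N2, w=10) cum 250
  y=10 (N5, w=70) cum 320
⇒ y* = 8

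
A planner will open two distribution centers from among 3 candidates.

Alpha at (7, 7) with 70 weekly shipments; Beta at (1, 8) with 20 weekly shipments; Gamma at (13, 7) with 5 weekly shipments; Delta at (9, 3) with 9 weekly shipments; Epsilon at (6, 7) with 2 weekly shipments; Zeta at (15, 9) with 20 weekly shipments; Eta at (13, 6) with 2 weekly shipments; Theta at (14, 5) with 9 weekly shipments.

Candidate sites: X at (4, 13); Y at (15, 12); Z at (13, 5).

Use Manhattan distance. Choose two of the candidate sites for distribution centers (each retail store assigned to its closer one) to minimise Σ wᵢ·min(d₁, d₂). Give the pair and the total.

Evaluate every pair (each demand assigned to the nearer of the two):
  {X, Z}: total = 931
  {Y, Z}: total = 1013
  {X, Y}: total = 1124
Best pair: {X, Z} with total 931.

{X, Z}, total 931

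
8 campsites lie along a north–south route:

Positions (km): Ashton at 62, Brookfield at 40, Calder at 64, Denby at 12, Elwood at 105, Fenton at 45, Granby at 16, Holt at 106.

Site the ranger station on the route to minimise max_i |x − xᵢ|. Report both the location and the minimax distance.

The 1-center on a line is the midpoint of the two extreme points: leftmost at 12, rightmost at 106.
Optimal location = (12 + 106)/2 = 59; maximum distance = (106 − 12)/2 = 47.

location 59, max distance 47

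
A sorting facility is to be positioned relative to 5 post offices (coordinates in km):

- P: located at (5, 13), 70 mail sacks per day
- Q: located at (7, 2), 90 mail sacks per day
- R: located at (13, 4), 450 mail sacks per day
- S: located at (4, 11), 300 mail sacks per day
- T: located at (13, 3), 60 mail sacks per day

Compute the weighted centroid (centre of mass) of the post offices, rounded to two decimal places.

The minimiser of Σwᵢ‖p−pᵢ‖² is the weighted centroid p* = (Σwᵢpᵢ)/(Σwᵢ).
Σwᵢ = 970.
Σwᵢxᵢ = 70·5 + 90·7 + 450·13 + 300·4 + 60·13 = 8810.
Σwᵢyᵢ = 70·13 + 90·2 + 450·4 + 300·11 + 60·3 = 6370.
x* = 8810/970 = 9.08, y* = 6370/970 = 6.57.

(9.08, 6.57)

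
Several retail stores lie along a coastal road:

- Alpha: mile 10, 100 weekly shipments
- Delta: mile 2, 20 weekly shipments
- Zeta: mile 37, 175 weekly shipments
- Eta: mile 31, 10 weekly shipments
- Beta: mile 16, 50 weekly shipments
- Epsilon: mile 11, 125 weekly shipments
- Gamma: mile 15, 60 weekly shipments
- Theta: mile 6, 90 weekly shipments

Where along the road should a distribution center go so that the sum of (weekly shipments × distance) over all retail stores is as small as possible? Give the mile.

x = 11

For a sum of weighted absolute distances on a line, the optimum is the weighted median (not the mean). Total weight W = 630; half-weight = 315.
Sort by position and accumulate weight:
  mile 2 (Delta, w=20) → cum 20
  mile 6 (Theta, w=90) → cum 110
  mile 10 (Alpha, w=100) → cum 210
  mile 11 (Epsilon, w=125) → cum 335  ≥ 315 → median here
  mile 15 (Gamma, w=60) → cum 395
  mile 16 (Beta, w=50) → cum 445
  mile 31 (Eta, w=10) → cum 455
  mile 37 (Zeta, w=175) → cum 630
Optimal location: mile 11.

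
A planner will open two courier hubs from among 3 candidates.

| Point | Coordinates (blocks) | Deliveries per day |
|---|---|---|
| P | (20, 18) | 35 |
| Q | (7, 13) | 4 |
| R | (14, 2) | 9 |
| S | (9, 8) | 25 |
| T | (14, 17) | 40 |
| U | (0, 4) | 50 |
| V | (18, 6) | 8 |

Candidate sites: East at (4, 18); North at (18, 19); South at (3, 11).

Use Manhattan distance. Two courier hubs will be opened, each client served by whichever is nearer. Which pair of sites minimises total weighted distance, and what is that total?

{North, South}, total 1378

Evaluate every pair (each demand assigned to the nearer of the two):
  {North, South}: total = 1378
  {East, North}: total = 1945
  {East, South}: total = 2089
Best pair: {North, South} with total 1378.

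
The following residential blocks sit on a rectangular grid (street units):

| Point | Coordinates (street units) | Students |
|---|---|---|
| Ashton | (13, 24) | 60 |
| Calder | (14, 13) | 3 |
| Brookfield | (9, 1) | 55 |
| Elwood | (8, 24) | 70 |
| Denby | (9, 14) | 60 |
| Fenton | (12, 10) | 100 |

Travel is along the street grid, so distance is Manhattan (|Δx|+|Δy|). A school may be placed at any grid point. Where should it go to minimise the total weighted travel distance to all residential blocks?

(9, 14)

Manhattan distance separates: Σwᵢ(|x−xᵢ|+|y−yᵢ|) = Σwᵢ|x−xᵢ| + Σwᵢ|y−yᵢ|, so x and y are optimised independently as 1-D weighted medians.
Total weight W = 348; half = 174.
x-coordinate, sorted with cumulative weight:
  x=8 (Elwood, w=70) cum 70
  x=9 (Brookfield, w=55) cum 125
  x=9 (Denby, w=60) cum 185  ← median
  x=12 (Fenton, w=100) cum 285
  x=13 (Ashton, w=60) cum 345
  x=14 (Calder, w=3) cum 348
⇒ x* = 9
y-coordinate, sorted with cumulative weight:
  y=1 (Brookfield, w=55) cum 55
  y=10 (Fenton, w=100) cum 155
  y=13 (Calder, w=3) cum 158
  y=14 (Denby, w=60) cum 218  ← median
  y=24 (Ashton, w=60) cum 278
  y=24 (Elwood, w=70) cum 348
⇒ y* = 14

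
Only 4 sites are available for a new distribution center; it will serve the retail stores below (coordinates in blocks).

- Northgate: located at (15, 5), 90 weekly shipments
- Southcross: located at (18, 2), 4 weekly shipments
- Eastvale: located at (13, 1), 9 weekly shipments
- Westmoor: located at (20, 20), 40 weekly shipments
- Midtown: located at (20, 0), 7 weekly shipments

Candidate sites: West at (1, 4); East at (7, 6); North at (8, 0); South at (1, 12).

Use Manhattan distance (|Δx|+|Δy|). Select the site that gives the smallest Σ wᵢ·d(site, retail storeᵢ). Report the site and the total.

East, total 2182 blocks

Total weighted distance at each candidate:
  West (1, 4): total = 3122
  East (7, 6): total = 2182
  North (8, 0): total = 2546
  South (1, 12): total = 3502
Minimum is at East with total 2182 blocks.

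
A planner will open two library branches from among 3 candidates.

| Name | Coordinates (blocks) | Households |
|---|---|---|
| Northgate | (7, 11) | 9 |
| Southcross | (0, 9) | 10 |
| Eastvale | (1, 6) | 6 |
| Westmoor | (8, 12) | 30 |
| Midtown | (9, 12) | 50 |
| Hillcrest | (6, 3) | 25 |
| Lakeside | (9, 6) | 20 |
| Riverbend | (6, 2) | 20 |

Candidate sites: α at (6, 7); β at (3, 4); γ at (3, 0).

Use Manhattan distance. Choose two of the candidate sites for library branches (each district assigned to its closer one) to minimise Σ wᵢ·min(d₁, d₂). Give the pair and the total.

Evaluate every pair (each demand assigned to the nearer of the two):
  {α, β}: total = 1039
  {α, γ}: total = 1051
  {β, γ}: total = 1653
Best pair: {α, β} with total 1039.

{α, β}, total 1039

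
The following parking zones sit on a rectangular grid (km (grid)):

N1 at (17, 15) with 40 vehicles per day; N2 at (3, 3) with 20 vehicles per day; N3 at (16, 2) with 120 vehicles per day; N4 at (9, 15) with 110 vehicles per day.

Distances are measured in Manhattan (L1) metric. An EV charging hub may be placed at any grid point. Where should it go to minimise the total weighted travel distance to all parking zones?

(16, 15)

Manhattan distance separates: Σwᵢ(|x−xᵢ|+|y−yᵢ|) = Σwᵢ|x−xᵢ| + Σwᵢ|y−yᵢ|, so x and y are optimised independently as 1-D weighted medians.
Total weight W = 290; half = 145.
x-coordinate, sorted with cumulative weight:
  x=3 (N2, w=20) cum 20
  x=9 (N4, w=110) cum 130
  x=16 (N3, w=120) cum 250  ← median
  x=17 (N1, w=40) cum 290
⇒ x* = 16
y-coordinate, sorted with cumulative weight:
  y=2 (N3, w=120) cum 120
  y=3 (N2, w=20) cum 140
  y=15 (N1, w=40) cum 180  ← median
  y=15 (N4, w=110) cum 290
⇒ y* = 15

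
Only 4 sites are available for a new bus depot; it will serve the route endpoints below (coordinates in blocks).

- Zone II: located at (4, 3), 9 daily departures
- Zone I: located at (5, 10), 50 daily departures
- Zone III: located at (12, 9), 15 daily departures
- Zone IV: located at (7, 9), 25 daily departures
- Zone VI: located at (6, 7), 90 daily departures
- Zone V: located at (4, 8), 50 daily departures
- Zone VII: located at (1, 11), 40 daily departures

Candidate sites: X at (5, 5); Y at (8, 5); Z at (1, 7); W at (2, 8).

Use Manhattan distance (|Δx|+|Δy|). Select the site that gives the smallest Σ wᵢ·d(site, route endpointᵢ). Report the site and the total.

W, total 1338 blocks

Total weighted distance at each candidate:
  X (5, 5): total = 1462
  Y (8, 5): total = 1929
  Z (1, 7): total = 1618
  W (2, 8): total = 1338
Minimum is at W with total 1338 blocks.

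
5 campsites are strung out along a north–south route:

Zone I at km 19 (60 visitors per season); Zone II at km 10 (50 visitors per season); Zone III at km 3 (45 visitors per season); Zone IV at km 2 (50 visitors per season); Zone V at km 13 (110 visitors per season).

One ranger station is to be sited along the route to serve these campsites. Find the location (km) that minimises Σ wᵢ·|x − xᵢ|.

For a sum of weighted absolute distances on a line, the optimum is the weighted median (not the mean). Total weight W = 315; half-weight = 157.5.
Sort by position and accumulate weight:
  km 2 (Zone IV, w=50) → cum 50
  km 3 (Zone III, w=45) → cum 95
  km 10 (Zone II, w=50) → cum 145
  km 13 (Zone V, w=110) → cum 255  ≥ 157.5 → median here
  km 19 (Zone I, w=60) → cum 315
Optimal location: km 13.

x = 13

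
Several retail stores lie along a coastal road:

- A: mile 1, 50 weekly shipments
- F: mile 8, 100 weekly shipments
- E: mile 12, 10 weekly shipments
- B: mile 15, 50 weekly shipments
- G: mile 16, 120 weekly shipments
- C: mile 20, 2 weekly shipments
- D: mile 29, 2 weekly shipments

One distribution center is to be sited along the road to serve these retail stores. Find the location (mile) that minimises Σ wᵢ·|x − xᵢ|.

For a sum of weighted absolute distances on a line, the optimum is the weighted median (not the mean). Total weight W = 334; half-weight = 167.
Sort by position and accumulate weight:
  mile 1 (A, w=50) → cum 50
  mile 8 (F, w=100) → cum 150
  mile 12 (E, w=10) → cum 160
  mile 15 (B, w=50) → cum 210  ≥ 167 → median here
  mile 16 (G, w=120) → cum 330
  mile 20 (C, w=2) → cum 332
  mile 29 (D, w=2) → cum 334
Optimal location: mile 15.

x = 15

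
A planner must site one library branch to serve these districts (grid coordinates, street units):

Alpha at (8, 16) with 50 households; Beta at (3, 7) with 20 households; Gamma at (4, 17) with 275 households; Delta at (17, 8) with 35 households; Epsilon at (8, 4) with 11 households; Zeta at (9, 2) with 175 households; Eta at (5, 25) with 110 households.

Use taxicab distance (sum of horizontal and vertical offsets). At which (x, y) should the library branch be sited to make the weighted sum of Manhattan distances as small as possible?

(5, 17)

Manhattan distance separates: Σwᵢ(|x−xᵢ|+|y−yᵢ|) = Σwᵢ|x−xᵢ| + Σwᵢ|y−yᵢ|, so x and y are optimised independently as 1-D weighted medians.
Total weight W = 676; half = 338.
x-coordinate, sorted with cumulative weight:
  x=3 (Beta, w=20) cum 20
  x=4 (Gamma, w=275) cum 295
  x=5 (Eta, w=110) cum 405  ← median
  x=8 (Alpha, w=50) cum 455
  x=8 (Epsilon, w=11) cum 466
  x=9 (Zeta, w=175) cum 641
  x=17 (Delta, w=35) cum 676
⇒ x* = 5
y-coordinate, sorted with cumulative weight:
  y=2 (Zeta, w=175) cum 175
  y=4 (Epsilon, w=11) cum 186
  y=7 (Beta, w=20) cum 206
  y=8 (Delta, w=35) cum 241
  y=16 (Alpha, w=50) cum 291
  y=17 (Gamma, w=275) cum 566  ← median
  y=25 (Eta, w=110) cum 676
⇒ y* = 17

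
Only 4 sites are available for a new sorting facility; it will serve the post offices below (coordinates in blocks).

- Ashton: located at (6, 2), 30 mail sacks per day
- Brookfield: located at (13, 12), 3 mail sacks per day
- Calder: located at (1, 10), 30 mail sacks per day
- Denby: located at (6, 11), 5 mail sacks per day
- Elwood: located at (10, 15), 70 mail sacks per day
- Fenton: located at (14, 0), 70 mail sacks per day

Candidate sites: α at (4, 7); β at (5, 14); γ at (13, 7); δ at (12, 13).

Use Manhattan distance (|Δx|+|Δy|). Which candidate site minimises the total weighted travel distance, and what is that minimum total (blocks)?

Total weighted distance at each candidate:
  α (4, 7): total = 2632
  β (5, 14): total = 2710
  γ (13, 7): total = 2210
  δ (12, 13): total = 2306
Minimum is at γ with total 2210 blocks.

γ, total 2210 blocks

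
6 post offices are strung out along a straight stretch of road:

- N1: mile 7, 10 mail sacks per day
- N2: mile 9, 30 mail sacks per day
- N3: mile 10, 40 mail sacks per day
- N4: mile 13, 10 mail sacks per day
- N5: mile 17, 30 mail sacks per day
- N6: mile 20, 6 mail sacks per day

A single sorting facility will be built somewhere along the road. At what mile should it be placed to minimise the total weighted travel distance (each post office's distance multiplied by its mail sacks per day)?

For a sum of weighted absolute distances on a line, the optimum is the weighted median (not the mean). Total weight W = 126; half-weight = 63.
Sort by position and accumulate weight:
  mile 7 (N1, w=10) → cum 10
  mile 9 (N2, w=30) → cum 40
  mile 10 (N3, w=40) → cum 80  ≥ 63 → median here
  mile 13 (N4, w=10) → cum 90
  mile 17 (N5, w=30) → cum 120
  mile 20 (N6, w=6) → cum 126
Optimal location: mile 10.

x = 10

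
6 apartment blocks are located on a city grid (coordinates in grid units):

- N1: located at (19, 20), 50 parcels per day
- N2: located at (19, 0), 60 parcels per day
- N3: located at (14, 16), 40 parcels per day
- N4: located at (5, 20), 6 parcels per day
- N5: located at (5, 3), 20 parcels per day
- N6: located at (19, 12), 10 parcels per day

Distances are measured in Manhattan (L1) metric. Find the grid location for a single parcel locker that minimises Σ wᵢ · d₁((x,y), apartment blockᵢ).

Manhattan distance separates: Σwᵢ(|x−xᵢ|+|y−yᵢ|) = Σwᵢ|x−xᵢ| + Σwᵢ|y−yᵢ|, so x and y are optimised independently as 1-D weighted medians.
Total weight W = 186; half = 93.
x-coordinate, sorted with cumulative weight:
  x=5 (N4, w=6) cum 6
  x=5 (N5, w=20) cum 26
  x=14 (N3, w=40) cum 66
  x=19 (N1, w=50) cum 116  ← median
  x=19 (N2, w=60) cum 176
  x=19 (N6, w=10) cum 186
⇒ x* = 19
y-coordinate, sorted with cumulative weight:
  y=0 (N2, w=60) cum 60
  y=3 (N5, w=20) cum 80
  y=12 (N6, w=10) cum 90
  y=16 (N3, w=40) cum 130  ← median
  y=20 (N1, w=50) cum 180
  y=20 (N4, w=6) cum 186
⇒ y* = 16

(19, 16)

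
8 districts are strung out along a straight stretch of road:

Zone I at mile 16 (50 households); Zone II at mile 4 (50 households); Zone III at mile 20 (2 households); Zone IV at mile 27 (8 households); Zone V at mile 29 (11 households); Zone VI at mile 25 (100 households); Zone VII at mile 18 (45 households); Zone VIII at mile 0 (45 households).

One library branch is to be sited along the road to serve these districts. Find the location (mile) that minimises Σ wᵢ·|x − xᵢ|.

For a sum of weighted absolute distances on a line, the optimum is the weighted median (not the mean). Total weight W = 311; half-weight = 155.5.
Sort by position and accumulate weight:
  mile 0 (Zone VIII, w=45) → cum 45
  mile 4 (Zone II, w=50) → cum 95
  mile 16 (Zone I, w=50) → cum 145
  mile 18 (Zone VII, w=45) → cum 190  ≥ 155.5 → median here
  mile 20 (Zone III, w=2) → cum 192
  mile 25 (Zone VI, w=100) → cum 292
  mile 27 (Zone IV, w=8) → cum 300
  mile 29 (Zone V, w=11) → cum 311
Optimal location: mile 18.

x = 18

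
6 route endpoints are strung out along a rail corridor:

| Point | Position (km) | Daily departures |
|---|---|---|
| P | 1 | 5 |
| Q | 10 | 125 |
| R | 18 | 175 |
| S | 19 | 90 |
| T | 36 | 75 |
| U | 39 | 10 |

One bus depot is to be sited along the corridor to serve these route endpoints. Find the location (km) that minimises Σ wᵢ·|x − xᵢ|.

For a sum of weighted absolute distances on a line, the optimum is the weighted median (not the mean). Total weight W = 480; half-weight = 240.
Sort by position and accumulate weight:
  km 1 (P, w=5) → cum 5
  km 10 (Q, w=125) → cum 130
  km 18 (R, w=175) → cum 305  ≥ 240 → median here
  km 19 (S, w=90) → cum 395
  km 36 (T, w=75) → cum 470
  km 39 (U, w=10) → cum 480
Optimal location: km 18.

x = 18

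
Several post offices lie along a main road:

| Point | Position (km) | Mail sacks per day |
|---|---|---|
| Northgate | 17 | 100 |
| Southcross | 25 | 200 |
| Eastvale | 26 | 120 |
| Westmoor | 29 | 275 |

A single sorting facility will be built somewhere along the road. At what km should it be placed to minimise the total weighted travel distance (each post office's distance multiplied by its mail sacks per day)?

For a sum of weighted absolute distances on a line, the optimum is the weighted median (not the mean). Total weight W = 695; half-weight = 347.5.
Sort by position and accumulate weight:
  km 17 (Northgate, w=100) → cum 100
  km 25 (Southcross, w=200) → cum 300
  km 26 (Eastvale, w=120) → cum 420  ≥ 347.5 → median here
  km 29 (Westmoor, w=275) → cum 695
Optimal location: km 26.

x = 26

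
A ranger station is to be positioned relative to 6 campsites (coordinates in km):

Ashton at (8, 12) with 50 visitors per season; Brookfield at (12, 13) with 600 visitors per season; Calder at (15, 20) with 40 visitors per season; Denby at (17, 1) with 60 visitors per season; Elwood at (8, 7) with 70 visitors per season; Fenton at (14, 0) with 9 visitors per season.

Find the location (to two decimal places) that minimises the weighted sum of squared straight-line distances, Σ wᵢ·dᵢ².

The minimiser of Σwᵢ‖p−pᵢ‖² is the weighted centroid p* = (Σwᵢpᵢ)/(Σwᵢ).
Σwᵢ = 829.
Σwᵢxᵢ = 50·8 + 600·12 + 40·15 + 60·17 + 70·8 + 9·14 = 9906.
Σwᵢyᵢ = 50·12 + 600·13 + 40·20 + 60·1 + 70·7 + 9·0 = 9750.
x* = 9906/829 = 11.95, y* = 9750/829 = 11.76.

(11.95, 11.76)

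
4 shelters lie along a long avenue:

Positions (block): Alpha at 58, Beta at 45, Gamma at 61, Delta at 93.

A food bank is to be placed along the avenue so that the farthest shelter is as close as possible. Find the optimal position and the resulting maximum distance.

The 1-center on a line is the midpoint of the two extreme points: leftmost at 45, rightmost at 93.
Optimal location = (45 + 93)/2 = 69; maximum distance = (93 − 45)/2 = 24.

location 69, max distance 24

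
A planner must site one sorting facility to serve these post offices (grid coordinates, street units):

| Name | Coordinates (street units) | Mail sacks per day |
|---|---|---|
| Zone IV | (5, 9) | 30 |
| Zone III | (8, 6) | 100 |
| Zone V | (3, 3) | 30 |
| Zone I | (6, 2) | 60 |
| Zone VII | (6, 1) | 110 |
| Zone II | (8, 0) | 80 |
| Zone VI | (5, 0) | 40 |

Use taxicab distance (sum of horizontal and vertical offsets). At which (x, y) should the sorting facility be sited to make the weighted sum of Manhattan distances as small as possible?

Manhattan distance separates: Σwᵢ(|x−xᵢ|+|y−yᵢ|) = Σwᵢ|x−xᵢ| + Σwᵢ|y−yᵢ|, so x and y are optimised independently as 1-D weighted medians.
Total weight W = 450; half = 225.
x-coordinate, sorted with cumulative weight:
  x=3 (Zone V, w=30) cum 30
  x=5 (Zone IV, w=30) cum 60
  x=5 (Zone VI, w=40) cum 100
  x=6 (Zone I, w=60) cum 160
  x=6 (Zone VII, w=110) cum 270  ← median
  x=8 (Zone III, w=100) cum 370
  x=8 (Zone II, w=80) cum 450
⇒ x* = 6
y-coordinate, sorted with cumulative weight:
  y=0 (Zone II, w=80) cum 80
  y=0 (Zone VI, w=40) cum 120
  y=1 (Zone VII, w=110) cum 230  ← median
  y=2 (Zone I, w=60) cum 290
  y=3 (Zone V, w=30) cum 320
  y=6 (Zone III, w=100) cum 420
  y=9 (Zone IV, w=30) cum 450
⇒ y* = 1

(6, 1)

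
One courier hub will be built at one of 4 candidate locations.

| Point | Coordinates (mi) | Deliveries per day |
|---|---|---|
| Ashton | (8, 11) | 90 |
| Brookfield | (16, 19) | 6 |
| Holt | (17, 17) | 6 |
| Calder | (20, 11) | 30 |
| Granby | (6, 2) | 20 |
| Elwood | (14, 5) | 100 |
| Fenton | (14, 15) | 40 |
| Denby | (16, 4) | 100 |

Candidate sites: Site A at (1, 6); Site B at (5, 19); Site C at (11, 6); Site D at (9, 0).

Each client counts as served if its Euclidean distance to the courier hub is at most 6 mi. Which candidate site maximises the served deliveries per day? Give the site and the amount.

Site C, covering 290

Coverage radius r = 6 mi; a point is covered iff (Δx)²+(Δy)² ≤ 6² = 36.
  Site A (1, 6): covers {none} → 0
  Site B (5, 19): covers {none} → 0
  Site C (11, 6): covers {Ashton, Elwood, Denby} → 290
  Site D (9, 0): covers {Granby} → 20
Maximum coverage at Site C: 290 deliveries per day.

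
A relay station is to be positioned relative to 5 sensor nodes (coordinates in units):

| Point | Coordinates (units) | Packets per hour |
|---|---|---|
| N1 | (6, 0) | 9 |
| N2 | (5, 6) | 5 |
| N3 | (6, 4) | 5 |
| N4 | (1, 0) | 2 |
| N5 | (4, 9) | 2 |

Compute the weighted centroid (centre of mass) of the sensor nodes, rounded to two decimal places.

(5.17, 2.96)

The minimiser of Σwᵢ‖p−pᵢ‖² is the weighted centroid p* = (Σwᵢpᵢ)/(Σwᵢ).
Σwᵢ = 23.
Σwᵢxᵢ = 9·6 + 5·5 + 5·6 + 2·1 + 2·4 = 119.
Σwᵢyᵢ = 9·0 + 5·6 + 5·4 + 2·0 + 2·9 = 68.
x* = 119/23 = 5.17, y* = 68/23 = 2.96.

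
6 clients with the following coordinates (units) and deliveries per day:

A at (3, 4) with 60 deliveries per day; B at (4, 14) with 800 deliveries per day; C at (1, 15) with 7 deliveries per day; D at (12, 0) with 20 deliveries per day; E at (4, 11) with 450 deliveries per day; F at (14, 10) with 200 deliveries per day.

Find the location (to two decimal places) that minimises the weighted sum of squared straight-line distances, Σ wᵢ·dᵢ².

(5.35, 12.03)

The minimiser of Σwᵢ‖p−pᵢ‖² is the weighted centroid p* = (Σwᵢpᵢ)/(Σwᵢ).
Σwᵢ = 1537.
Σwᵢxᵢ = 60·3 + 800·4 + 7·1 + 20·12 + 450·4 + 200·14 = 8227.
Σwᵢyᵢ = 60·4 + 800·14 + 7·15 + 20·0 + 450·11 + 200·10 = 18495.
x* = 8227/1537 = 5.35, y* = 18495/1537 = 12.03.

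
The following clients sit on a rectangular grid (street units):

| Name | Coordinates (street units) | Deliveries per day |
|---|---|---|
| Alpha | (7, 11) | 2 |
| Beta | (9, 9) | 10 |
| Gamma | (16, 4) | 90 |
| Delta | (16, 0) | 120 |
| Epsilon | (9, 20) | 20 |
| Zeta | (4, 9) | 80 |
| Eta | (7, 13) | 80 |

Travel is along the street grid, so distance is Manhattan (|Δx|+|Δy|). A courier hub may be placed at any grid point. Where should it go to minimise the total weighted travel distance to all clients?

Manhattan distance separates: Σwᵢ(|x−xᵢ|+|y−yᵢ|) = Σwᵢ|x−xᵢ| + Σwᵢ|y−yᵢ|, so x and y are optimised independently as 1-D weighted medians.
Total weight W = 402; half = 201.
x-coordinate, sorted with cumulative weight:
  x=4 (Zeta, w=80) cum 80
  x=7 (Alpha, w=2) cum 82
  x=7 (Eta, w=80) cum 162
  x=9 (Beta, w=10) cum 172
  x=9 (Epsilon, w=20) cum 192
  x=16 (Gamma, w=90) cum 282  ← median
  x=16 (Delta, w=120) cum 402
⇒ x* = 16
y-coordinate, sorted with cumulative weight:
  y=0 (Delta, w=120) cum 120
  y=4 (Gamma, w=90) cum 210  ← median
  y=9 (Beta, w=10) cum 220
  y=9 (Zeta, w=80) cum 300
  y=11 (Alpha, w=2) cum 302
  y=13 (Eta, w=80) cum 382
  y=20 (Epsilon, w=20) cum 402
⇒ y* = 4

(16, 4)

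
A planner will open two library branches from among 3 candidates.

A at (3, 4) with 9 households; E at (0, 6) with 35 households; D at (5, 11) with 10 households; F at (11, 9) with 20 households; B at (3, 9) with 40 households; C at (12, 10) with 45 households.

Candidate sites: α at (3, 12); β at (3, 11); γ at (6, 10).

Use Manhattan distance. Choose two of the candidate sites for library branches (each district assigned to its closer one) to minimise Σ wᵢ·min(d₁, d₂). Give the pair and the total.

Evaluate every pair (each demand assigned to the nearer of the two):
  {β, γ}: total = 833
  {α, γ}: total = 917
  {α, β}: total = 1093
Best pair: {β, γ} with total 833.

{β, γ}, total 833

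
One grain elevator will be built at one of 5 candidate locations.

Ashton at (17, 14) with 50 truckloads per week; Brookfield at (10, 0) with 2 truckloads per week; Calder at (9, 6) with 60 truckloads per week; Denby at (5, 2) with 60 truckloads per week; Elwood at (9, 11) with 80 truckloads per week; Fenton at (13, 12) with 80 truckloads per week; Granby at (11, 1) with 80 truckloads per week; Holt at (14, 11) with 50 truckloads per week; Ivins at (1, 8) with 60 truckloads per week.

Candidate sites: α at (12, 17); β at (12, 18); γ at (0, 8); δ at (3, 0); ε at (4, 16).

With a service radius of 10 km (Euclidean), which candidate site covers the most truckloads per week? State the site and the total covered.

Coverage radius r = 10 km; a point is covered iff (Δx)²+(Δy)² ≤ 10² = 100.
  α (12, 17): covers {Ashton, Elwood, Fenton, Holt} → 260
  β (12, 18): covers {Ashton, Elwood, Fenton, Holt} → 260
  γ (0, 8): covers {Calder, Denby, Elwood, Ivins} → 260
  δ (3, 0): covers {Brookfield, Calder, Denby, Granby, Ivins} → 262
  ε (4, 16): covers {Elwood, Fenton, Ivins} → 220
Maximum coverage at δ: 262 truckloads per week.

δ, covering 262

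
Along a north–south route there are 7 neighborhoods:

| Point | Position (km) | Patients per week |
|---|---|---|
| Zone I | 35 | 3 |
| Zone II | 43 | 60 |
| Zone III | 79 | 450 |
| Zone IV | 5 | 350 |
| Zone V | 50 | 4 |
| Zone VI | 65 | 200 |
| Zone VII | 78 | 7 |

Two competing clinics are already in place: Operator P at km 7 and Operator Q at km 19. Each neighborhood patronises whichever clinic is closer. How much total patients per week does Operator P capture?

The indifferent point is the midpoint (7+19)/2 = 13; neighborhoods left of it (closer to Operator P at 7) go to Operator P, those right go to Operator Q.
  Zone IV at 5 (w=350) → Operator P
  Zone I at 35 (w=3) → Operator Q
  Zone II at 43 (w=60) → Operator Q
  Zone V at 50 (w=4) → Operator Q
  Zone VI at 65 (w=200) → Operator Q
  Zone VII at 78 (w=7) → Operator Q
  Zone III at 79 (w=450) → Operator Q
Operator P captures 350; Operator Q captures 724.

350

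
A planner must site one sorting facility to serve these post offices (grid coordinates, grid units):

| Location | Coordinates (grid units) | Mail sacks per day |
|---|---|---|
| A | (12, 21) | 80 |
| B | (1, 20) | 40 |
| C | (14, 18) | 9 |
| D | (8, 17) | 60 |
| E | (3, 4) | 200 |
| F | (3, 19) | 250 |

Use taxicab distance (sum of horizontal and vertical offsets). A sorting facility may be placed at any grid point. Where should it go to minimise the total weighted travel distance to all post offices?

Manhattan distance separates: Σwᵢ(|x−xᵢ|+|y−yᵢ|) = Σwᵢ|x−xᵢ| + Σwᵢ|y−yᵢ|, so x and y are optimised independently as 1-D weighted medians.
Total weight W = 639; half = 319.5.
x-coordinate, sorted with cumulative weight:
  x=1 (B, w=40) cum 40
  x=3 (E, w=200) cum 240
  x=3 (F, w=250) cum 490  ← median
  x=8 (D, w=60) cum 550
  x=12 (A, w=80) cum 630
  x=14 (C, w=9) cum 639
⇒ x* = 3
y-coordinate, sorted with cumulative weight:
  y=4 (E, w=200) cum 200
  y=17 (D, w=60) cum 260
  y=18 (C, w=9) cum 269
  y=19 (F, w=250) cum 519  ← median
  y=20 (B, w=40) cum 559
  y=21 (A, w=80) cum 639
⇒ y* = 19

(3, 19)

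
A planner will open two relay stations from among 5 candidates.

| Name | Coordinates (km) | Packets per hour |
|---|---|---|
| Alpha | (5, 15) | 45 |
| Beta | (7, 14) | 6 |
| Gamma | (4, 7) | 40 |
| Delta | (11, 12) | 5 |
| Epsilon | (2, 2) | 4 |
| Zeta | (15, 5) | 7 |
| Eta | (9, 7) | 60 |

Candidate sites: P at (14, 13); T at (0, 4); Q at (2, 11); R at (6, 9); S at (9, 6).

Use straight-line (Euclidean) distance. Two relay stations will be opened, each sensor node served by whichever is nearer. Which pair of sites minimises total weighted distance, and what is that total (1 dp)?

Evaluate every pair (each demand assigned to the nearer of the two):
  {R, S}: total = 581.4
  {Q, S}: total = 605.3
  {Q, R}: total = 715.4
  {P, R}: total = 738.3
  {T, R}: total = 743.2
  {P, S}: total = 811.9
  {T, S}: total = 838.2
  {P, Q}: total = 1015.7
  {T, Q}: total = 1079.4
  {P, T}: total = 1209.5
Best pair: {R, S} with total 581.4.

{R, S}, total 581.4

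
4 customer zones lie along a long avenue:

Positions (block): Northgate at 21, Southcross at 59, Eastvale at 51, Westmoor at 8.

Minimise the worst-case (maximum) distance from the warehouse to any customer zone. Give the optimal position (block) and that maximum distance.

location 33.5, max distance 25.5

The 1-center on a line is the midpoint of the two extreme points: leftmost at 8, rightmost at 59.
Optimal location = (8 + 59)/2 = 33.5; maximum distance = (59 − 8)/2 = 25.5.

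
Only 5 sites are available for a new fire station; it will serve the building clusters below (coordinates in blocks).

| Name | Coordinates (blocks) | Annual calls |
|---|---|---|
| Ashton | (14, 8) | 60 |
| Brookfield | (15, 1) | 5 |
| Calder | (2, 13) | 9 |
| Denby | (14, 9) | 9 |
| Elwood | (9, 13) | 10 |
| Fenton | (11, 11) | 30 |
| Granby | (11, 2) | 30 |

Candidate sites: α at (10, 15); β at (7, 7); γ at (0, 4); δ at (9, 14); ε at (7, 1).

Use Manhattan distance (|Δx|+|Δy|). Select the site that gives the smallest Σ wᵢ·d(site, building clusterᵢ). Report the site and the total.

Total weighted distance at each candidate:
  α (10, 15): total = 1535
  β (7, 7): total = 1320
  γ (0, 4): total = 2550
  δ (9, 14): total = 1497
  ε (7, 1): total = 1878
Minimum is at β with total 1320 blocks.

β, total 1320 blocks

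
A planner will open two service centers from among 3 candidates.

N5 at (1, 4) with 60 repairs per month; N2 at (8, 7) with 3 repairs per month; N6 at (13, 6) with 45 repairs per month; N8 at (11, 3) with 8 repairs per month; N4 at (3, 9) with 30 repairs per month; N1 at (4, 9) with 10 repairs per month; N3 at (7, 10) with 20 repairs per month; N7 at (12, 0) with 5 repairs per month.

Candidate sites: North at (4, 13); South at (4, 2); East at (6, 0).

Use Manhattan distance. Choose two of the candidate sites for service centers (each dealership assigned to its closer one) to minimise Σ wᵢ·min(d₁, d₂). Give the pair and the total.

Evaluate every pair (each demand assigned to the nearer of the two):
  {North, South}: total = 1336
  {South, East}: total = 1536
  {North, East}: total = 1556
Best pair: {North, South} with total 1336.

{North, South}, total 1336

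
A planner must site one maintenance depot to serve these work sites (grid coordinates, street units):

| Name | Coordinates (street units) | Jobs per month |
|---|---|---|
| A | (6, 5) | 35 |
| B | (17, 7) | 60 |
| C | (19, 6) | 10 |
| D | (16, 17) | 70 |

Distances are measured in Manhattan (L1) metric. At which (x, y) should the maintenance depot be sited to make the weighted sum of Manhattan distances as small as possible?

(16, 7)

Manhattan distance separates: Σwᵢ(|x−xᵢ|+|y−yᵢ|) = Σwᵢ|x−xᵢ| + Σwᵢ|y−yᵢ|, so x and y are optimised independently as 1-D weighted medians.
Total weight W = 175; half = 87.5.
x-coordinate, sorted with cumulative weight:
  x=6 (A, w=35) cum 35
  x=16 (D, w=70) cum 105  ← median
  x=17 (B, w=60) cum 165
  x=19 (C, w=10) cum 175
⇒ x* = 16
y-coordinate, sorted with cumulative weight:
  y=5 (A, w=35) cum 35
  y=6 (C, w=10) cum 45
  y=7 (B, w=60) cum 105  ← median
  y=17 (D, w=70) cum 175
⇒ y* = 7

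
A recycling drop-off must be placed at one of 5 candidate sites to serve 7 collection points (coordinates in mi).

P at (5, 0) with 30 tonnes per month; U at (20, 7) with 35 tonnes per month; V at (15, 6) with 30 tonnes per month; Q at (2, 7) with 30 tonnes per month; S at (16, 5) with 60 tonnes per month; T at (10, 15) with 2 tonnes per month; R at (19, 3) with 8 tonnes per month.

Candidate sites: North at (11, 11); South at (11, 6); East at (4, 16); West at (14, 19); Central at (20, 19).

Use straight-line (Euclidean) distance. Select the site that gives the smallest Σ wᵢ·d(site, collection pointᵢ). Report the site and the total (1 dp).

South, total 1355.6 mi

Total weighted distance at each candidate:
  North (11, 11): total = 1775.5
  South (11, 6): total = 1355.6
  East (4, 16): total = 2993.7
  West (14, 19): total = 2994.5
  Central (20, 19): total = 3236.5
Minimum is at South with total 1355.6 mi.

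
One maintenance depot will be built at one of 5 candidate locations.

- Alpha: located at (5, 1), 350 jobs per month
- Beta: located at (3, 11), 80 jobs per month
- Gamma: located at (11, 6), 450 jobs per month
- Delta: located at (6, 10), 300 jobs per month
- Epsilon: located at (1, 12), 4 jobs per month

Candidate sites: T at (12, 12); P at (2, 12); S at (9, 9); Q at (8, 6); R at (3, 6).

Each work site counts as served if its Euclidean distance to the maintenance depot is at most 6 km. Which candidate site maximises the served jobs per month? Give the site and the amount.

Coverage radius r = 6 km; a point is covered iff (Δx)²+(Δy)² ≤ 6² = 36.
  T (12, 12): covers {none} → 0
  P (2, 12): covers {Beta, Delta, Epsilon} → 384
  S (9, 9): covers {Gamma, Delta} → 750
  Q (8, 6): covers {Alpha, Gamma, Delta} → 1100
  R (3, 6): covers {Alpha, Beta, Delta} → 730
Maximum coverage at Q: 1100 jobs per month.

Q, covering 1100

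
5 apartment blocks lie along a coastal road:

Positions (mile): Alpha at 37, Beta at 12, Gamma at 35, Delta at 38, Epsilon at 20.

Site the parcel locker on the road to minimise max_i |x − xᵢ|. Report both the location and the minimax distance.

location 25, max distance 13

The 1-center on a line is the midpoint of the two extreme points: leftmost at 12, rightmost at 38.
Optimal location = (12 + 38)/2 = 25; maximum distance = (38 − 12)/2 = 13.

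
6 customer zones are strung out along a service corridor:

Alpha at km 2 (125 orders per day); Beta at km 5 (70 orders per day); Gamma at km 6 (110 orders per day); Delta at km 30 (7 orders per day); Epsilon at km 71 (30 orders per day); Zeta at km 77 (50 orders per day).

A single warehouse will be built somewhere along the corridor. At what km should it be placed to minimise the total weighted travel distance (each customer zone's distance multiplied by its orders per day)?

x = 6

For a sum of weighted absolute distances on a line, the optimum is the weighted median (not the mean). Total weight W = 392; half-weight = 196.
Sort by position and accumulate weight:
  km 2 (Alpha, w=125) → cum 125
  km 5 (Beta, w=70) → cum 195
  km 6 (Gamma, w=110) → cum 305  ≥ 196 → median here
  km 30 (Delta, w=7) → cum 312
  km 71 (Epsilon, w=30) → cum 342
  km 77 (Zeta, w=50) → cum 392
Optimal location: km 6.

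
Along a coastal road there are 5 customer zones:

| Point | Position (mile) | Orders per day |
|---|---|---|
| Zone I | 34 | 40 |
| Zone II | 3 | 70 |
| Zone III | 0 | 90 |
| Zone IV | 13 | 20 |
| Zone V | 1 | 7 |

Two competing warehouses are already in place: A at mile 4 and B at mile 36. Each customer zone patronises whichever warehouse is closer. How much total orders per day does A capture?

The indifferent point is the midpoint (4+36)/2 = 20; customer zones left of it (closer to A at 4) go to A, those right go to B.
  Zone III at 0 (w=90) → A
  Zone V at 1 (w=7) → A
  Zone II at 3 (w=70) → A
  Zone IV at 13 (w=20) → A
  Zone I at 34 (w=40) → B
A captures 187; B captures 40.

187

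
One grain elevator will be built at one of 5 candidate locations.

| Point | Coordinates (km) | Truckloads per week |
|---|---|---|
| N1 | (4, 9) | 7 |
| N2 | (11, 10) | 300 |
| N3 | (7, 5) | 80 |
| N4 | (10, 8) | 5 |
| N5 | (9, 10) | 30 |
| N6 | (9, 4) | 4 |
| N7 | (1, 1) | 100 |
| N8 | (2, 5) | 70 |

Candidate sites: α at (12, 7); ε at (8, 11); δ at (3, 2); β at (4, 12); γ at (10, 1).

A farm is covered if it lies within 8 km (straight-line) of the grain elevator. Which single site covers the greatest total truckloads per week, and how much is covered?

Coverage radius r = 8 km; a point is covered iff (Δx)²+(Δy)² ≤ 8² = 64.
  α (12, 7): covers {N2, N3, N4, N5, N6} → 419
  ε (8, 11): covers {N1, N2, N3, N4, N5, N6} → 426
  δ (3, 2): covers {N1, N3, N6, N7, N8} → 261
  β (4, 12): covers {N1, N2, N3, N4, N5, N8} → 492
  γ (10, 1): covers {N3, N4, N6} → 89
Maximum coverage at β: 492 truckloads per week.

β, covering 492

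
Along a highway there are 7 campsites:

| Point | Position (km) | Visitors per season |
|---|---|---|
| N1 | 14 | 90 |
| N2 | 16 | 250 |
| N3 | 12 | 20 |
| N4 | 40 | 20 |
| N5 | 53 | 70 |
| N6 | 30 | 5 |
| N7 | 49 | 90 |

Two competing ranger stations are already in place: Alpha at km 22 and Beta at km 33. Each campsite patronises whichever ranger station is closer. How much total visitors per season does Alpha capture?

The indifferent point is the midpoint (22+33)/2 = 27.5; campsites left of it (closer to Alpha at 22) go to Alpha, those right go to Beta.
  N3 at 12 (w=20) → Alpha
  N1 at 14 (w=90) → Alpha
  N2 at 16 (w=250) → Alpha
  N6 at 30 (w=5) → Beta
  N4 at 40 (w=20) → Beta
  N7 at 49 (w=90) → Beta
  N5 at 53 (w=70) → Beta
Alpha captures 360; Beta captures 185.

360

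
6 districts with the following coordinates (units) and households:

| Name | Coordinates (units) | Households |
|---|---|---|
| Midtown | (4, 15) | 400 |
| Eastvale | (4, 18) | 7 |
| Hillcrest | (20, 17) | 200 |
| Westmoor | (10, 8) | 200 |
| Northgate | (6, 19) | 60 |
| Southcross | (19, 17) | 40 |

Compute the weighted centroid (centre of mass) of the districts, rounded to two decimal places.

The minimiser of Σwᵢ‖p−pᵢ‖² is the weighted centroid p* = (Σwᵢpᵢ)/(Σwᵢ).
Σwᵢ = 907.
Σwᵢxᵢ = 400·4 + 7·4 + 200·20 + 200·10 + 60·6 + 40·19 = 8748.
Σwᵢyᵢ = 400·15 + 7·18 + 200·17 + 200·8 + 60·19 + 40·17 = 12946.
x* = 8748/907 = 9.64, y* = 12946/907 = 14.27.

(9.64, 14.27)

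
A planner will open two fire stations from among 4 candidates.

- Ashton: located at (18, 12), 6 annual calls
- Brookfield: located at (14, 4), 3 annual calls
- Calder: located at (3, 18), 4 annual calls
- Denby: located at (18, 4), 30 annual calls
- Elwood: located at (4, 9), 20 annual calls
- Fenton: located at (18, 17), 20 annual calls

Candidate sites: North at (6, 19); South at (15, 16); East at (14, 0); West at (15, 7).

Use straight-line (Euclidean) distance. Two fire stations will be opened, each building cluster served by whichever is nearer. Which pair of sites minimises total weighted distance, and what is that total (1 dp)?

{South, West}, total 502.3

Evaluate every pair (each demand assigned to the nearer of the two):
  {South, West}: total = 502.3
  {South, East}: total = 584.4
  {North, West}: total = 597.2
  {East, West}: total = 669.3
  {North, South}: total = 717.1
  {North, East}: total = 717.5
Best pair: {South, West} with total 502.3.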